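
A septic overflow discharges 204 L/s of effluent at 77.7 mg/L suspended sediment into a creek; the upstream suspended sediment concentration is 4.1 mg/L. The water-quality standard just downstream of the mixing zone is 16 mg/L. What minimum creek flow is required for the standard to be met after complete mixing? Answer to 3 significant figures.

1060 L/s

Set C_mix = 16: (Q·4.100 + 204.0·77.70) / (Q + 204.0) = 16
→ Q = 204.0·(77.70 − 16)/(16 − 4.100) = 1058 L/s.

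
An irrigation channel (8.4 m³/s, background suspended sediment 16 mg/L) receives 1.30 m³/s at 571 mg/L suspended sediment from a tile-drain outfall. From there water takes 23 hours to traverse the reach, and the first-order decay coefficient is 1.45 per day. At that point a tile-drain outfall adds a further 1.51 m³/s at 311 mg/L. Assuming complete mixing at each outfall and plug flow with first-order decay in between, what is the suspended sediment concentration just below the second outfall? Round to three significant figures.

61.4 mg/L

After mixing, C = (8.400·16.00 + 1.300·571.0) / 9.700 = 876.7/9.700 = 90.38 mg/L; combined flow 9.700 m³/s.
After decay, C = 90.38 × e^(−kt) = 90.38 × 0.2492 = 22.52 mg/L.
Second outfall: C = (9.700·22.52 + 1.510·311.0)/11.21 = 61.38 mg/L.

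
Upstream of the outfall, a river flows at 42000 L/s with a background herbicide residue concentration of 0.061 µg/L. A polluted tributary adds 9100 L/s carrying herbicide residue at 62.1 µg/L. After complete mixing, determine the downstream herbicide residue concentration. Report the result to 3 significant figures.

Mixed concentration C = ΣQC/ΣQ = (42000·0.06100 + 9100·62.10) / 51100 = 567700/51100 = 11.11 µg/L.

11.1 µg/L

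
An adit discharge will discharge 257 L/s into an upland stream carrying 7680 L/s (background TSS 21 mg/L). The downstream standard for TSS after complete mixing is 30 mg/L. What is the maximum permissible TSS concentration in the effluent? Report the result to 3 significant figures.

At the limit, (Qr·Cr + Qe·Cₑ)/(Qr + Qe) = 30:
Cₑ = (7937·30 − 7680·21.00) / 257.0 = 298.9 mg/L.

299 mg/L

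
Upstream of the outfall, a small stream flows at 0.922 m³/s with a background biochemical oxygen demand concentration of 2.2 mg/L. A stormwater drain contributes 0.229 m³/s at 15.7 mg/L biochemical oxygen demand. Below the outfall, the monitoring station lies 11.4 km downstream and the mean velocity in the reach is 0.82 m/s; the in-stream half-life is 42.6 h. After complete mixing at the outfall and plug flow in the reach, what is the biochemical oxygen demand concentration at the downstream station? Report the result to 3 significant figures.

Flow-weighted average: C = (0.9220·2.200 + 0.2290·15.70) / 1.151 = 5.624/1.151 = 4.886 mg/L.
Travel time t = 11.4·1000 / 0.82 = 13900 s = 3.862 h.
Half-life 42.6 h → k = ln 2 / 42.6 = 0.01627 h⁻¹ = 0.3905 d⁻¹.
After decay, C = 4.886 × e^(−kt) = 4.886 × 0.9391 = 4.588 mg/L.

4.59 mg/L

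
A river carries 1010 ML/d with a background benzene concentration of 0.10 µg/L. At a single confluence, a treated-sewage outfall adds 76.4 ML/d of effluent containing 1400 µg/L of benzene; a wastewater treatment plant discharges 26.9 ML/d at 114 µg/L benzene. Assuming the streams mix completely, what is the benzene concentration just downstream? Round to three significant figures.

98.9 µg/L

Mass balance: C = (1010·0.1000 + 76.40·1400 + 26.90·114.0) / 1113 = 110100/1113 = 98.92 µg/L.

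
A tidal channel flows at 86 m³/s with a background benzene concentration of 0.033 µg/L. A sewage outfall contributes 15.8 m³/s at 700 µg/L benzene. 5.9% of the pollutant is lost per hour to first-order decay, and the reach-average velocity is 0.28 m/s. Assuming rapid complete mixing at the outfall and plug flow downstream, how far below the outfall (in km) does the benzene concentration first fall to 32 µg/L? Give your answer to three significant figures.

20.3 km

Conservation of mass: C = (86.00·0.03300 + 15.80·700.0) / 101.8 = 11060/101.8 = 108.7 µg/L.
5.9%/h lost → k = −ln(1 − 0.059) = 0.06081 h⁻¹.
Set 108.7·exp(−k·t) = 32 → t = ln(108.7/32)/k = 72380 s = 20.10 h.
Distance = v·t = 0.28·72380 = 20270 m = 20.27 km.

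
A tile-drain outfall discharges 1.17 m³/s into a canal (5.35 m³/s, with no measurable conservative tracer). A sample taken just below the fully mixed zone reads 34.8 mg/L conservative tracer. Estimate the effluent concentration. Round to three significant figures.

Mass balance: 5.350·0 + 1.170·Cₑ = 6.520·34.80
→ Cₑ = (6.520·34.80 − 5.350·0) / 1.170 = 193.9 mg/L.

194 mg/L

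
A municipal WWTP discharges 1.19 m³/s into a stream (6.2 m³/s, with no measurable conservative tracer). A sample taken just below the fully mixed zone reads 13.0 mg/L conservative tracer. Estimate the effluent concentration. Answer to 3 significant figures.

Mass balance: 6.200·0 + 1.190·Cₑ = 7.390·13.00
→ Cₑ = (7.390·13.00 − 6.200·0) / 1.190 = 80.73 mg/L.

80.7 mg/L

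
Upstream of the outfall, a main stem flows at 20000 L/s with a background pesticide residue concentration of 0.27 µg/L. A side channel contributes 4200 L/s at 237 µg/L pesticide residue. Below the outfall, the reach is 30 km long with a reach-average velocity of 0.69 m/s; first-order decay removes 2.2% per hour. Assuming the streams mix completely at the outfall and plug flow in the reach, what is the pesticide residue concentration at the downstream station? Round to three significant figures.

31.6 µg/L

Flow-weighted average: C = (20000·0.2700 + 4200·237.0) / 24200 = 1001000/24200 = 41.36 µg/L.
Travel time t = 30·1000 / 0.69 = 43480 s = 12.08 h.
2.2%/h lost → k = −ln(1 − 0.022) = 0.02225 h⁻¹.
First-order decay: C = 41.36·exp(−k·t) = 41.36·0.7644 = 31.61 µg/L.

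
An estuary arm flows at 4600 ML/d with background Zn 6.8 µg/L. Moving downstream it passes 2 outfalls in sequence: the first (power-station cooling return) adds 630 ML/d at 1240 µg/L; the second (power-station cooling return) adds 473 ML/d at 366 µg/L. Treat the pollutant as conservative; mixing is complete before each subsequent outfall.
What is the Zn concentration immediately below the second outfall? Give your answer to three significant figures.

Outfall 1: combined Q = 5230 ML/d; C = (4600·6.800 + 630.0·1240)/5230 = 155.3 µg/L.
Outfall 2: combined Q = 5703 ML/d; C = (5230·155.3 + 473.0·366.0)/5703 = 172.8 µg/L.

173 µg/L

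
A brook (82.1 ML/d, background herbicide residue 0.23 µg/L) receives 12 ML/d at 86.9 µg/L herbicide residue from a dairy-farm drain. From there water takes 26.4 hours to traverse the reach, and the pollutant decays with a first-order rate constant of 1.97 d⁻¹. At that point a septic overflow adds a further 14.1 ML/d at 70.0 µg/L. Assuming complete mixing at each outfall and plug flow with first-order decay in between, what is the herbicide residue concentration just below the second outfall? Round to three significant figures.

10.2 µg/L

Mass balance: C = (82.10·0.2300 + 12.00·86.90) / 94.10 = 1062/94.10 = 11.28 µg/L; combined flow 94.10 ML/d.
First-order decay: C = 11.28·exp(−k·t) = 11.28·0.1145 = 1.292 µg/L.
At the second outfall, C = (94.10·1.292 + 14.10·70.00) / (94.10 + 14.10) = 10.25 µg/L.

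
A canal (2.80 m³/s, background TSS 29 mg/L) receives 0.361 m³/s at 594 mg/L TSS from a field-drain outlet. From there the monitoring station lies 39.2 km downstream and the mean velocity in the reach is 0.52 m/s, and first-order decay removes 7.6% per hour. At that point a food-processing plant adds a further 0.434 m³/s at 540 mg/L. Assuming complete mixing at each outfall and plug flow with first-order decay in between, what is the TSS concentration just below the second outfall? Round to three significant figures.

80.9 mg/L

Mixed concentration C = ΣQC/ΣQ = (2.800·29.00 + 0.3610·594.0) / 3.161 = 295.6/3.161 = 93.53 mg/L; combined flow 3.161 m³/s.
Travel time t = 39.2·1000 / 0.52 = 75380 s = 20.94 h.
7.6%/h lost → k = −ln(1 − 0.076) = 0.07904 h⁻¹.
After decay, C = 93.53 × e^(−kt) = 93.53 × 0.1911 = 17.87 mg/L.
Second outfall: C = (3.161·17.87 + 0.4340·540.0)/3.595 = 80.90 mg/L.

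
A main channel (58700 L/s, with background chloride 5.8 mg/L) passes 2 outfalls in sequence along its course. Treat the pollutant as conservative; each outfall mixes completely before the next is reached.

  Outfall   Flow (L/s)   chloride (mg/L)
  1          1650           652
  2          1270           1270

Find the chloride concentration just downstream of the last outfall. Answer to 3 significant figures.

49.2 mg/L

Below outfall 1: Q → 60350 L/s, C = (58700·5.800 + 1650·652.0)/60350 = 23.47 mg/L.
Below outfall 2: Q → 61620 L/s, C = (60350·23.47 + 1270·1270)/61620 = 49.16 mg/L.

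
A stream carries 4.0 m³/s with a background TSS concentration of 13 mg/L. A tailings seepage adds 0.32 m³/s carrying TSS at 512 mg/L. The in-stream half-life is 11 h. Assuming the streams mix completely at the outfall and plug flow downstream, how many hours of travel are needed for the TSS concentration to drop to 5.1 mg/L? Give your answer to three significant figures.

Flow-weighted average: C = (4.000·13.00 + 0.3200·512.0) / 4.320 = 215.8/4.320 = 49.96 mg/L.
Half-life 11 h → k = ln 2 / 11 = 0.06301 h⁻¹ = 1.512 d⁻¹.
49.96·exp(−k·t) = 5.1 → t = ln(49.96/5.1)/k = 130400 s = 36.22 h.

36.2 h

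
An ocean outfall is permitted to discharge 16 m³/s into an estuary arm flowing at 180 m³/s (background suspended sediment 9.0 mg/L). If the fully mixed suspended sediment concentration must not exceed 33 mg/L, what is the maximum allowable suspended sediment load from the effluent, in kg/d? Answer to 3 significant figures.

Mass balance at the limit: 180.0·9.000 + 16.00·Cₑ = 196.0·33 → Cₑ = 303.0 mg/L.
Load = 16.00 m³/s × 303.0 g/m³ × 86 400 s/d = 418900 kg/d.

419000 kg/d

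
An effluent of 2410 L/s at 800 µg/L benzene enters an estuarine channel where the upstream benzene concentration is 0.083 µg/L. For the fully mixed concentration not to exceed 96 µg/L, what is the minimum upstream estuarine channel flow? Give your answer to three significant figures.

17700 L/s

Set C_mix = 96: (Q·0.08300 + 2410·800.0) / (Q + 2410) = 96
→ Q = 2410·(800.0 − 96)/(96 − 0.08300) = 17690 L/s.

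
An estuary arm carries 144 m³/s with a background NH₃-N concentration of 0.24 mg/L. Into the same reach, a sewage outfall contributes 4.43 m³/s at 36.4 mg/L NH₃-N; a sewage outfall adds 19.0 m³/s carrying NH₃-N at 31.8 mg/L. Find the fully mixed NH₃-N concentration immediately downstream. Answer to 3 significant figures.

4.78 mg/L

Mixed concentration C = ΣQC/ΣQ = (144.0·0.2400 + 4.430·36.40 + 19.00·31.80) / 167.4 = 800.0/167.4 = 4.778 mg/L.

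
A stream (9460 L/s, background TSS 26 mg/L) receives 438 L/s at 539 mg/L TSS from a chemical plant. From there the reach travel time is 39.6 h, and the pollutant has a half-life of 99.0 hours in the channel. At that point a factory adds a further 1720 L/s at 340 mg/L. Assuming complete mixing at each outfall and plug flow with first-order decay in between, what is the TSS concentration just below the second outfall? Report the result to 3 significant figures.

81.8 mg/L

Flow-weighted average: C = (9460·26.00 + 438.0·539.0) / 9898 = 482000/9898 = 48.70 mg/L; combined flow 9898 L/s.
Half-life 99.0 h → k = ln 2 / 99.0 = 0.007001 h⁻¹ = 0.1680 d⁻¹.
Applying C = C₀e^(−kt): 48.70 × 0.7579 = 36.91 mg/L.
At the second outfall, C = (9898·36.91 + 1720·340.0) / (9898 + 1720) = 81.78 mg/L.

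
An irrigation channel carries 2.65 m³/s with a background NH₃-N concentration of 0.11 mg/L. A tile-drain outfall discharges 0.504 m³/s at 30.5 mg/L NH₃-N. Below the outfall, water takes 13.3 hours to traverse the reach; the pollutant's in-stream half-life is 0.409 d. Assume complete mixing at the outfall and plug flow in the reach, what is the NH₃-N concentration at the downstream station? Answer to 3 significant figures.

1.94 mg/L

After mixing, C = (2.650·0.1100 + 0.5040·30.50) / 3.154 = 15.66/3.154 = 4.966 mg/L.
Half-life 0.409 d → k = ln 2 / 0.409 = 1.695 d⁻¹.
Applying C = C₀e^(−kt): 4.966 × 0.3910 = 1.942 mg/L.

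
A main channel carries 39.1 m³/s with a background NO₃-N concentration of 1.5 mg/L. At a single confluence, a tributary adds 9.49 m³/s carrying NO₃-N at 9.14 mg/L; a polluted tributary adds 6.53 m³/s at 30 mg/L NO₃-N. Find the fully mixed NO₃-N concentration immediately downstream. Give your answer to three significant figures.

6.19 mg/L

Conservation of mass: C = (39.10·1.500 + 9.490·9.140 + 6.530·30.00) / 55.12 = 341.3/55.12 = 6.192 mg/L.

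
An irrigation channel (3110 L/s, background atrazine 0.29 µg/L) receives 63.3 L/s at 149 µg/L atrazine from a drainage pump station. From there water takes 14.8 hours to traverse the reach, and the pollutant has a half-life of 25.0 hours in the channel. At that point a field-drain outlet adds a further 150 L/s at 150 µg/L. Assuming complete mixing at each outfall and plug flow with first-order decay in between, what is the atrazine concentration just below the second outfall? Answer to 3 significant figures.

Mixed concentration C = ΣQC/ΣQ = (3110·0.2900 + 63.30·149.0) / 3173 = 10330/3173 = 3.256 µg/L; combined flow 3173 L/s.
Half-life 25.0 h → k = ln 2 / 25.0 = 0.02773 h⁻¹ = 0.6654 d⁻¹.
Applying C = C₀e^(−kt): 3.256 × 0.6634 = 2.160 µg/L.
Second outfall: C = (3173·2.160 + 150.0·150.0)/3323 = 8.833 µg/L.

8.83 µg/L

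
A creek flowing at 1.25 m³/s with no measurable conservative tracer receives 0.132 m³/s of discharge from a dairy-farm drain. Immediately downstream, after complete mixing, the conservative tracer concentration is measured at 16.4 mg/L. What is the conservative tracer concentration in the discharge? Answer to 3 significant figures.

172 mg/L

Mass balance: 1.250·0 + 0.1320·Cₑ = 1.382·16.40
→ Cₑ = (1.382·16.40 − 1.250·0) / 0.1320 = 171.7 mg/L.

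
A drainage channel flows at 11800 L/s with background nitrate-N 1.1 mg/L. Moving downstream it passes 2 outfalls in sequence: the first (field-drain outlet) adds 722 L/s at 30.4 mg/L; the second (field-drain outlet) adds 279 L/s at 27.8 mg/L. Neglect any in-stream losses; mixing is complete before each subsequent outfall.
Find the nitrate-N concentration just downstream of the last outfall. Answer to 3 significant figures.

Outfall 1: combined Q = 12520 L/s; C = (11800·1.100 + 722.0·30.40)/12520 = 2.789 mg/L.
Outfall 2: combined Q = 12800 L/s; C = (12520·2.789 + 279.0·27.80)/12800 = 3.335 mg/L.

3.33 mg/L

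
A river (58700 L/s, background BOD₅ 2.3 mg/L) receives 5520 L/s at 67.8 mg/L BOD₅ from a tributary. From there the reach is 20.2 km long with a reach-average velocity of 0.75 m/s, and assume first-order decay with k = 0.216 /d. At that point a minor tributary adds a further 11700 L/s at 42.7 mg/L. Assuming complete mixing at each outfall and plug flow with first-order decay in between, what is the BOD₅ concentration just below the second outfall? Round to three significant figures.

Flow-weighted average: C = (58700·2.300 + 5520·67.80) / 64220 = 509300/64220 = 7.930 mg/L; combined flow 64220 L/s.
Travel time t = 20.2·1000 / 0.75 = 26930 s = 7.481 h.
Applying C = C₀e^(−kt): 7.930 × 0.9349 = 7.414 mg/L.
At the second outfall, C = (64220·7.414 + 11700·42.70) / (64220 + 11700) = 12.85 mg/L.

12.9 mg/L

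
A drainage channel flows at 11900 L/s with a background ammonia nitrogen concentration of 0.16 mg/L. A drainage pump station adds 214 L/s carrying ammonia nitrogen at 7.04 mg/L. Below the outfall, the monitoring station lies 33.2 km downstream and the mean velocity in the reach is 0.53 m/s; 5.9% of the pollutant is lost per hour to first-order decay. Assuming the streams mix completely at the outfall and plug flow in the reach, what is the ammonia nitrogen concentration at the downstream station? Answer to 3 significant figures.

0.0977 mg/L

Mass balance: C = (11900·0.1600 + 214.0·7.040) / 12110 = 3411/12110 = 0.2815 mg/L.
Travel time t = 33.2·1000 / 0.53 = 62640 s = 17.40 h.
5.9%/h lost → k = −ln(1 − 0.059) = 0.06081 h⁻¹.
After decay, C = 0.2815 × e^(−kt) = 0.2815 × 0.3471 = 0.09772 mg/L.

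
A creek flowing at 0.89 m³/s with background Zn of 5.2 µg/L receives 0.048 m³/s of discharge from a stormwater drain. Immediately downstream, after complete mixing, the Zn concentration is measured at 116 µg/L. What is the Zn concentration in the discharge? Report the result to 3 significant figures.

2170 µg/L

Mass balance: 0.8900·5.200 + 0.04800·Cₑ = 0.9380·116.0
→ Cₑ = (0.9380·116.0 − 0.8900·5.200) / 0.04800 = 2170 µg/L.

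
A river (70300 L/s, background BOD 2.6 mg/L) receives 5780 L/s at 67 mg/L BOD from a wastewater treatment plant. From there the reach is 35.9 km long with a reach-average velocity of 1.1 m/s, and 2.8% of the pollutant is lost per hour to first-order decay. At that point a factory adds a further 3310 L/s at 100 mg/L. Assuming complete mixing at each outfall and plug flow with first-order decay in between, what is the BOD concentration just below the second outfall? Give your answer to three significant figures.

9.72 mg/L

Flow-weighted average: C = (70300·2.600 + 5780·67.00) / 76080 = 570000/76080 = 7.493 mg/L; combined flow 76080 L/s.
Travel time t = 35.9·1000 / 1.1 = 32640 s = 9.066 h.
2.8%/h lost → k = −ln(1 − 0.028) = 0.02840 h⁻¹.
Applying C = C₀e^(−kt): 7.493 × 0.7730 = 5.792 mg/L.
Second outfall: C = (76080·5.792 + 3310·100.0)/79390 = 9.720 mg/L.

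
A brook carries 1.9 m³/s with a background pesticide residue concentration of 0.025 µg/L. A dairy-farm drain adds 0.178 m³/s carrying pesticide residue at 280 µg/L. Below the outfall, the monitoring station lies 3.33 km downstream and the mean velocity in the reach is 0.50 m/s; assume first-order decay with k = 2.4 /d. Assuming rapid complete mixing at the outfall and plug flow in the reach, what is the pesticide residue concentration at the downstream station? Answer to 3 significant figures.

After mixing, C = (1.900·0.02500 + 0.1780·280.0) / 2.078 = 49.89/2.078 = 24.01 µg/L.
Travel time t = 3.33·1000 / 0.50 = 6660 s = 1.850 h.
After decay, C = 24.01 × e^(−kt) = 24.01 × 0.8311 = 19.95 µg/L.

20.0 µg/L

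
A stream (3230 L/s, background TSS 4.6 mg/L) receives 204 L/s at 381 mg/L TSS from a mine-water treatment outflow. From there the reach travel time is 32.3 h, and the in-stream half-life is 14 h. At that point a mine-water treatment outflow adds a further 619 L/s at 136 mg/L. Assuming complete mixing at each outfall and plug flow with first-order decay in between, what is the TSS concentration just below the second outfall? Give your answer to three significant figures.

Mass balance: C = (3230·4.600 + 204.0·381.0) / 3434 = 92580/3434 = 26.96 mg/L; combined flow 3434 L/s.
Half-life 14 h → k = ln 2 / 14 = 0.04951 h⁻¹ = 1.188 d⁻¹.
Applying C = C₀e^(−kt): 26.96 × 0.2021 = 5.448 mg/L.
Second outfall: C = (3434·5.448 + 619.0·136.0)/4053 = 25.39 mg/L.

25.4 mg/L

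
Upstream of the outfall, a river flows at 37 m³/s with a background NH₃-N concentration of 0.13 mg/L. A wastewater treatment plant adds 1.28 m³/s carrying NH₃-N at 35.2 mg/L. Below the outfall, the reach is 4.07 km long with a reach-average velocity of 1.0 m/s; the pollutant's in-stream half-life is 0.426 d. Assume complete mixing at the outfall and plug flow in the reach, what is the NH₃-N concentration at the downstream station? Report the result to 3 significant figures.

Conservation of mass: C = (37.00·0.1300 + 1.280·35.20) / 38.28 = 49.87/38.28 = 1.303 mg/L.
Travel time t = 4.07·1000 / 1.0 = 4070 s = 1.131 h.
Half-life 0.426 d → k = ln 2 / 0.426 = 1.627 d⁻¹.
Decay over the reach: 1.303·exp(−kt) = 1.303·0.9262 = 1.207 mg/L.

1.21 mg/L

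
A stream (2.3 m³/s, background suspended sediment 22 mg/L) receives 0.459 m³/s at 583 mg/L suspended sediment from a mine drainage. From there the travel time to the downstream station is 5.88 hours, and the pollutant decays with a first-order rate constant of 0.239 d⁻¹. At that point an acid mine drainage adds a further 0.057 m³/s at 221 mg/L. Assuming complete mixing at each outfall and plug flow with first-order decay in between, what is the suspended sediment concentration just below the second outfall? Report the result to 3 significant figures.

111 mg/L

Conservation of mass: C = (2.300·22.00 + 0.4590·583.0) / 2.759 = 318.2/2.759 = 115.3 mg/L; combined flow 2.759 m³/s.
Decay over the reach: 115.3·exp(−kt) = 115.3·0.9431 = 108.8 mg/L.
Second outfall: C = (2.759·108.8 + 0.05700·221.0)/2.816 = 111.0 mg/L.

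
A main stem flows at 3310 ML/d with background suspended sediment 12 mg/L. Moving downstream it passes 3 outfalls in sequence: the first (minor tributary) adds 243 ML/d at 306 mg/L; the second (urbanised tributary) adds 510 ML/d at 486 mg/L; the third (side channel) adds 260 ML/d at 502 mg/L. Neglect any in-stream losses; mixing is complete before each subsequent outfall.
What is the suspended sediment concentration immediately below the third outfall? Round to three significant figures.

Below outfall 1: Q → 3553 ML/d, C = (3310·12.00 + 243.0·306.0)/3553 = 32.11 mg/L.
Below outfall 2: Q → 4063 ML/d, C = (3553·32.11 + 510.0·486.0)/4063 = 89.08 mg/L.
Below outfall 3: Q → 4323 ML/d, C = (4063·89.08 + 260.0·502.0)/4323 = 113.9 mg/L.

114 mg/L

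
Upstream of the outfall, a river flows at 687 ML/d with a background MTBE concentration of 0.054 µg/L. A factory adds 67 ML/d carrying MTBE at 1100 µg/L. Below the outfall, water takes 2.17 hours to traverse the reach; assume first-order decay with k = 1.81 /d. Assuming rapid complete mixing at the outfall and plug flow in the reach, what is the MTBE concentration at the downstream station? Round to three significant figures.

Flow-weighted average: C = (687.0·0.05400 + 67.00·1100) / 754.0 = 73740/754.0 = 97.79 µg/L.
Decay over the reach: 97.79·exp(−kt) = 97.79·0.8490 = 83.03 µg/L.

83.0 µg/L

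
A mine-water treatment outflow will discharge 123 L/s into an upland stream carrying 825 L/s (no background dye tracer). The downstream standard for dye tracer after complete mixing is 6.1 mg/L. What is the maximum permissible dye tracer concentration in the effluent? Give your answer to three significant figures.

At the limit, (Qr·Cr + Qe·Cₑ)/(Qr + Qe) = 6.1:
Cₑ = (948.0·6.1 − 825.0·0) / 123.0 = 47.01 mg/L.

47.0 mg/L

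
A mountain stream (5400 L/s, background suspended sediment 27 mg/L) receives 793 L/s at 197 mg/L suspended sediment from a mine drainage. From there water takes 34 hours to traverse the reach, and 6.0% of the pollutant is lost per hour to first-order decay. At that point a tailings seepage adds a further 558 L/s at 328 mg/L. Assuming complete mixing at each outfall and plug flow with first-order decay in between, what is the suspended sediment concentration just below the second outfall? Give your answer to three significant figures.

32.6 mg/L

Conservation of mass: C = (5400·27.00 + 793.0·197.0) / 6193 = 302000/6193 = 48.77 mg/L; combined flow 6193 L/s.
6.0%/h lost → k = −ln(1 − 0.06) = 0.06188 h⁻¹.
Applying C = C₀e^(−kt): 48.77 × 0.1220 = 5.950 mg/L.
At the second outfall, C = (6193·5.950 + 558.0·328.0) / (6193 + 558.0) = 32.57 mg/L.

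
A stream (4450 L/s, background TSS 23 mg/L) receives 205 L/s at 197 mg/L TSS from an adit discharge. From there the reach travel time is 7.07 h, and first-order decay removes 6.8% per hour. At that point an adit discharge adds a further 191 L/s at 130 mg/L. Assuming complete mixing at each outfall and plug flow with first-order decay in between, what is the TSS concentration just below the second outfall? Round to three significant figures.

Flow-weighted average: C = (4450·23.00 + 205.0·197.0) / 4655 = 142700/4655 = 30.66 mg/L; combined flow 4655 L/s.
6.8%/h lost → k = −ln(1 − 0.068) = 0.07042 h⁻¹.
First-order decay: C = 30.66·exp(−k·t) = 30.66·0.6078 = 18.64 mg/L.
At the second outfall, C = (4655·18.64 + 191.0·130.0) / (4655 + 191.0) = 23.03 mg/L.

23.0 mg/L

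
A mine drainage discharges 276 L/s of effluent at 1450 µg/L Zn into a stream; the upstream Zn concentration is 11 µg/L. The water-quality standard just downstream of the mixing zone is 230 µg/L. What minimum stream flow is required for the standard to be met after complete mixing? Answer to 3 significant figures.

1540 L/s

Set C_mix = 230: (Q·11.00 + 276.0·1450) / (Q + 276.0) = 230
→ Q = 276.0·(1450 − 230)/(230 − 11.00) = 1538 L/s.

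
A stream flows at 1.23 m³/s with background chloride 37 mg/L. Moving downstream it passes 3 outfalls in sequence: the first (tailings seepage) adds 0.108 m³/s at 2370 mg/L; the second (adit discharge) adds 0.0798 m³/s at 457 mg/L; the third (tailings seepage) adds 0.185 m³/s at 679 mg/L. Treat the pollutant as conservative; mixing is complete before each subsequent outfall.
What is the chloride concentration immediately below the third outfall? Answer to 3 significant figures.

289 mg/L

Outfall 1: combined Q = 1.338 m³/s; C = (1.230·37.00 + 0.1080·2370)/1.338 = 225.3 mg/L.
Outfall 2: combined Q = 1.418 m³/s; C = (1.338·225.3 + 0.07980·457.0)/1.418 = 238.4 mg/L.
Outfall 3: combined Q = 1.603 m³/s; C = (1.418·238.4 + 0.1850·679.0)/1.603 = 289.2 mg/L.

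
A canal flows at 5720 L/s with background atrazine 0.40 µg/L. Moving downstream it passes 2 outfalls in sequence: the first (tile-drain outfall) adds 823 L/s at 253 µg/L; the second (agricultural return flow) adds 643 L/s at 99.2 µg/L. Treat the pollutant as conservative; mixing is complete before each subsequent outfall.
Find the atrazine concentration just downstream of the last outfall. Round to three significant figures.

Below outfall 1: Q → 6543 L/s, C = (5720·0.4000 + 823.0·253.0)/6543 = 32.17 µg/L.
Below outfall 2: Q → 7186 L/s, C = (6543·32.17 + 643.0·99.20)/7186 = 38.17 µg/L.

38.2 µg/L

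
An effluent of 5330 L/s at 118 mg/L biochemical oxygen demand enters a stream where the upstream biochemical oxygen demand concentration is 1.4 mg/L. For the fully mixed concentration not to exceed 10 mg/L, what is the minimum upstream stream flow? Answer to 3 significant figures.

66900 L/s

Set C_mix = 10: (Q·1.400 + 5330·118.0) / (Q + 5330) = 10
→ Q = 5330·(118.0 − 10)/(10 − 1.400) = 66930 L/s.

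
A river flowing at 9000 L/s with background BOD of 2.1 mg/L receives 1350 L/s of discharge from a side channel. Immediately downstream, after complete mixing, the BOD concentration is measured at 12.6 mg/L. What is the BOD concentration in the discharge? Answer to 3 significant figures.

82.6 mg/L

Mass balance: 9000·2.100 + 1350·Cₑ = 10350·12.60
→ Cₑ = (10350·12.60 − 9000·2.100) / 1350 = 82.60 mg/L.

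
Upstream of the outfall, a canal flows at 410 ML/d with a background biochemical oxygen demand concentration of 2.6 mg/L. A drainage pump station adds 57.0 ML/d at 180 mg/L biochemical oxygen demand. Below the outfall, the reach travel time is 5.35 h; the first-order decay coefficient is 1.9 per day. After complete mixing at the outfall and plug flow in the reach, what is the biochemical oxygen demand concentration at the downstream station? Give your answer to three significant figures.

Mixed concentration C = ΣQC/ΣQ = (410.0·2.600 + 57.00·180.0) / 467.0 = 11330/467.0 = 24.25 mg/L.
Applying C = C₀e^(−kt): 24.25 × 0.6547 = 15.88 mg/L.

15.9 mg/L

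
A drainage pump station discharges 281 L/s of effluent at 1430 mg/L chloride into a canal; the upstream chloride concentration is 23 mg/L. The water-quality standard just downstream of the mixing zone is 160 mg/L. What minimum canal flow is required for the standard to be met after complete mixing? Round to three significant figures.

Set C_mix = 160: (Q·23.00 + 281.0·1430) / (Q + 281.0) = 160
→ Q = 281.0·(1430 − 160)/(160 − 23.00) = 2605 L/s.

2600 L/s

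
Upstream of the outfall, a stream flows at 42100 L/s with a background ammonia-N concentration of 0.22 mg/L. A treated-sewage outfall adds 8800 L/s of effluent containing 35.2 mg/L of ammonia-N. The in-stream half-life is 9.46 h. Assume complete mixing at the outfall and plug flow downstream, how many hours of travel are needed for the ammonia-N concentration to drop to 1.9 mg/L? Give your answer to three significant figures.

16.3 h

Mass balance: C = (42100·0.2200 + 8800·35.20) / 50900 = 319000/50900 = 6.268 mg/L.
Half-life 9.46 h → k = ln 2 / 9.46 = 0.07327 h⁻¹ = 1.759 d⁻¹.
6.268·exp(−k·t) = 1.9 → t = ln(6.268/1.9)/k = 58640 s = 16.29 h.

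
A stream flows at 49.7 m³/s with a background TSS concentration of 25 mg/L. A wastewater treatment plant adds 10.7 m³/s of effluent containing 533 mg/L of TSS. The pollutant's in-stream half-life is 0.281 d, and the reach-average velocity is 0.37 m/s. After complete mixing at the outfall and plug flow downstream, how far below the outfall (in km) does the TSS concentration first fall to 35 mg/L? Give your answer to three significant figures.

Mixed concentration C = ΣQC/ΣQ = (49.70·25.00 + 10.70·533.0) / 60.40 = 6946/60.40 = 115.0 mg/L.
Half-life 0.281 d → k = ln 2 / 0.281 = 2.467 d⁻¹.
Set 115.0·exp(−k·t) = 35 → t = ln(115.0/35)/k = 41660 s = 11.57 h.
Distance = v·t = 0.37·41660 = 15420 m = 15.42 km.

15.4 km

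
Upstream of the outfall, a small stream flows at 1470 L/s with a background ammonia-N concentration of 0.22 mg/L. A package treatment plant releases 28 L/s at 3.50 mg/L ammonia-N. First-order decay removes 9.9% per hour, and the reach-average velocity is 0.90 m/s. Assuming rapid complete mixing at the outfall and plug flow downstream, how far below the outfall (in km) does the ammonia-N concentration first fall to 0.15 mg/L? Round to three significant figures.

19.5 km

Conservation of mass: C = (1470·0.2200 + 28.00·3.500) / 1498 = 421.4/1498 = 0.2813 mg/L.
9.9%/h lost → k = −ln(1 − 0.099) = 0.1043 h⁻¹.
Set 0.2813·exp(−k·t) = 0.15 → t = ln(0.2813/0.15)/k = 21710 s = 6.032 h.
Distance = v·t = 0.90·21710 = 19540 m = 19.54 km.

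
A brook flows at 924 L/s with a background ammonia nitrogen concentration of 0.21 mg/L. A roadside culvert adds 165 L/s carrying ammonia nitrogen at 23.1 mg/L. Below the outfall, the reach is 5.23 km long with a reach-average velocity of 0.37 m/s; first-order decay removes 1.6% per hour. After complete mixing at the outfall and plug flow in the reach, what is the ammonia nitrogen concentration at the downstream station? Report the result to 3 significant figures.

Mass balance: C = (924.0·0.2100 + 165.0·23.10) / 1089 = 4006/1089 = 3.678 mg/L.
Travel time t = 5.23·1000 / 0.37 = 14140 s = 3.926 h.
1.6%/h lost → k = −ln(1 − 0.016) = 0.01613 h⁻¹.
After decay, C = 3.678 × e^(−kt) = 3.678 × 0.9386 = 3.452 mg/L.

3.45 mg/L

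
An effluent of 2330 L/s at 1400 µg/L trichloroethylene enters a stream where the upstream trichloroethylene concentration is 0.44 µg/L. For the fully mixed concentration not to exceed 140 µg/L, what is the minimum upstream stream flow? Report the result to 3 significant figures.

21000 L/s

Set C_mix = 140: (Q·0.4400 + 2330·1400) / (Q + 2330) = 140
→ Q = 2330·(1400 − 140)/(140 − 0.4400) = 21040 L/s.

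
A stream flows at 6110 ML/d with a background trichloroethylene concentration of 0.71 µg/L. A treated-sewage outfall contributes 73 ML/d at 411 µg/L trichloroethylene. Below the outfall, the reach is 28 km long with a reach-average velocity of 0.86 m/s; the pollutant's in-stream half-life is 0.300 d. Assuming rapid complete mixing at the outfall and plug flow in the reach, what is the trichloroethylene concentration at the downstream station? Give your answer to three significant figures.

Mass balance: C = (6110·0.7100 + 73.00·411.0) / 6183 = 34340/6183 = 5.554 µg/L.
Travel time t = 28·1000 / 0.86 = 32560 s = 9.044 h.
Half-life 0.300 d → k = ln 2 / 0.300 = 2.310 d⁻¹.
After decay, C = 5.554 × e^(−kt) = 5.554 × 0.4187 = 2.325 µg/L.

2.33 µg/L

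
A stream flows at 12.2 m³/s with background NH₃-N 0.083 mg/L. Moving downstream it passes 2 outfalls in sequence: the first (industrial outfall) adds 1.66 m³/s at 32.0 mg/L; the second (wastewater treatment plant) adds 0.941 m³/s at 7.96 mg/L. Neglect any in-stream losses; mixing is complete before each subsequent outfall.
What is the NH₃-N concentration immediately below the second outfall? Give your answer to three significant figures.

4.16 mg/L

Below outfall 1: Q → 13.86 m³/s, C = (12.20·0.08300 + 1.660·32.00)/13.86 = 3.906 mg/L.
Below outfall 2: Q → 14.80 m³/s, C = (13.86·3.906 + 0.9410·7.960)/14.80 = 4.163 mg/L.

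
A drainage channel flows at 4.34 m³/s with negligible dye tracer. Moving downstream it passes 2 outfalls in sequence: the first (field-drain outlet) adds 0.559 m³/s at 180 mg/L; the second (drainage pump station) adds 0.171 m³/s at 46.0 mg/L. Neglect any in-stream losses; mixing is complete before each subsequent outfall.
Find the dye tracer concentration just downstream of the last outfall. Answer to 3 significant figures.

After outfall 1: Q = 4.340 + 0.5590 = 4.899 m³/s; C = (4.340·0 + 0.5590·180.0)/4.899 = 20.54 mg/L.
After outfall 2: Q = 4.899 + 0.1710 = 5.070 m³/s; C = (4.899·20.54 + 0.1710·46.00)/5.070 = 21.40 mg/L.

21.4 mg/L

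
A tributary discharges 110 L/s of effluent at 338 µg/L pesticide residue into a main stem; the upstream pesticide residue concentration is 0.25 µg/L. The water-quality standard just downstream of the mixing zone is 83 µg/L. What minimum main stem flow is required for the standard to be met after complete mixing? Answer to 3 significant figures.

Set C_mix = 83: (Q·0.2500 + 110.0·338.0) / (Q + 110.0) = 83
→ Q = 110.0·(338.0 − 83)/(83 − 0.2500) = 339.0 L/s.

339 L/s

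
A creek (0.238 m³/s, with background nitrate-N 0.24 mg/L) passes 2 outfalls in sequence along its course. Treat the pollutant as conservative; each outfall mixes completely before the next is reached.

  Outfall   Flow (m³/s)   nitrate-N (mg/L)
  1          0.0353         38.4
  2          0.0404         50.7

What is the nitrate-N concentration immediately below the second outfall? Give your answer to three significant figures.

11.0 mg/L

After outfall 1: Q = 0.2380 + 0.03530 = 0.2733 m³/s; C = (0.2380·0.2400 + 0.03530·38.40)/0.2733 = 5.169 mg/L.
After outfall 2: Q = 0.2733 + 0.04040 = 0.3137 m³/s; C = (0.2733·5.169 + 0.04040·50.70)/0.3137 = 11.03 mg/L.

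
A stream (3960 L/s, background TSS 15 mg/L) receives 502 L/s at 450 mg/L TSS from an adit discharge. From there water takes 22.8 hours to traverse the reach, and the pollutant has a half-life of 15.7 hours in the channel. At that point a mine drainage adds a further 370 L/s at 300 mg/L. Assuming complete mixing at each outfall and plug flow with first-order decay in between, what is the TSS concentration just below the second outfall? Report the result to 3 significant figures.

44.5 mg/L

Mixed concentration C = ΣQC/ΣQ = (3960·15.00 + 502.0·450.0) / 4462 = 285300/4462 = 63.94 mg/L; combined flow 4462 L/s.
Half-life 15.7 h → k = ln 2 / 15.7 = 0.04415 h⁻¹ = 1.060 d⁻¹.
Decay over the reach: 63.94·exp(−kt) = 63.94·0.3655 = 23.37 mg/L.
At the second outfall, C = (4462·23.37 + 370.0·300.0) / (4462 + 370.0) = 44.55 mg/L.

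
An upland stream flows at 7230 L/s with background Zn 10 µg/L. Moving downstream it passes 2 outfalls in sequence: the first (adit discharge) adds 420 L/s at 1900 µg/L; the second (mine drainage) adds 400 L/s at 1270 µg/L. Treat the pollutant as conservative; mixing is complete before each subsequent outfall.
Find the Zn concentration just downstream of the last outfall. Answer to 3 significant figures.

After outfall 1: Q = 7230 + 420.0 = 7650 L/s; C = (7230·10.00 + 420.0·1900)/7650 = 113.8 µg/L.
After outfall 2: Q = 7650 + 400.0 = 8050 L/s; C = (7650·113.8 + 400.0·1270)/8050 = 171.2 µg/L.

171 µg/L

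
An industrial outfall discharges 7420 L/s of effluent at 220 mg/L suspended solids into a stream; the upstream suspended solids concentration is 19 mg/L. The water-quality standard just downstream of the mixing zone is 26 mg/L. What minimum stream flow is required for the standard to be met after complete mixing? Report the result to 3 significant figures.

206000 L/s

Set C_mix = 26: (Q·19.00 + 7420·220.0) / (Q + 7420) = 26
→ Q = 7420·(220.0 − 26)/(26 − 19.00) = 205600 L/s.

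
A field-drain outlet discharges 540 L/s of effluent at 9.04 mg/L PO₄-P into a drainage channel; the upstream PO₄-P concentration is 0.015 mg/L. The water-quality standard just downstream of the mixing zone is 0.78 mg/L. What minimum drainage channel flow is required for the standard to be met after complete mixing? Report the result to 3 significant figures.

Set C_mix = 0.78: (Q·0.01500 + 540.0·9.040) / (Q + 540.0) = 0.78
→ Q = 540.0·(9.040 − 0.78)/(0.78 − 0.01500) = 5831 L/s.

5830 L/s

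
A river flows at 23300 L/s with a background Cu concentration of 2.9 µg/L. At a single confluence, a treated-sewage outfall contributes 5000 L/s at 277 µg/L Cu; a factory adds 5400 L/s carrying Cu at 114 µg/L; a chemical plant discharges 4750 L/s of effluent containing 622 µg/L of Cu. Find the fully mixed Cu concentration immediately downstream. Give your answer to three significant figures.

131 µg/L

After mixing, C = (23300·2.900 + 5000·277.0 + 5400·114.0 + 4750·622.0) / 38450 = 5023000/38450 = 130.6 µg/L.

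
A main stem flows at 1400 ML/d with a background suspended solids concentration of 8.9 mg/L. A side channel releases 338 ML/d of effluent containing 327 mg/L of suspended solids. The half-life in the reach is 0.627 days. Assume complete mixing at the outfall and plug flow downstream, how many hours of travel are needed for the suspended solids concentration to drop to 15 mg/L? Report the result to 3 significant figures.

Mass balance: C = (1400·8.900 + 338.0·327.0) / 1738 = 123000/1738 = 70.76 mg/L.
Half-life 0.627 d → k = ln 2 / 0.627 = 1.105 d⁻¹.
70.76·exp(−k·t) = 15 → t = ln(70.76/15)/k = 121200 s = 33.68 h.

33.7 h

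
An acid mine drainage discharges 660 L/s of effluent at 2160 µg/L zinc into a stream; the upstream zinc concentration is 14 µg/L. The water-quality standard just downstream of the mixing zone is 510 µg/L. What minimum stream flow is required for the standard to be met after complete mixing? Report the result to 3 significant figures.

2200 L/s

Set C_mix = 510: (Q·14.00 + 660.0·2160) / (Q + 660.0) = 510
→ Q = 660.0·(2160 − 510)/(510 − 14.00) = 2196 L/s.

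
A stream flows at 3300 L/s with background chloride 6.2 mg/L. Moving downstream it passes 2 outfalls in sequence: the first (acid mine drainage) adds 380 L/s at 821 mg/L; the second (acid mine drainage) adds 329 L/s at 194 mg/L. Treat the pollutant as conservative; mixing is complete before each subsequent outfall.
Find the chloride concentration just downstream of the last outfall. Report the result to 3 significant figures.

98.8 mg/L

Outfall 1: combined Q = 3680 L/s; C = (3300·6.200 + 380.0·821.0)/3680 = 90.34 mg/L.
Outfall 2: combined Q = 4009 L/s; C = (3680·90.34 + 329.0·194.0)/4009 = 98.84 mg/L.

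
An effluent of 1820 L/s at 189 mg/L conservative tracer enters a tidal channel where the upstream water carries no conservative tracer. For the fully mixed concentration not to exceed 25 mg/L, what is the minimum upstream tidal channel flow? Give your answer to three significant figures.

11900 L/s

Set C_mix = 25: (Q·0 + 1820·189.0) / (Q + 1820) = 25
→ Q = 1820·(189.0 − 25)/(25 − 0) = 11940 L/s.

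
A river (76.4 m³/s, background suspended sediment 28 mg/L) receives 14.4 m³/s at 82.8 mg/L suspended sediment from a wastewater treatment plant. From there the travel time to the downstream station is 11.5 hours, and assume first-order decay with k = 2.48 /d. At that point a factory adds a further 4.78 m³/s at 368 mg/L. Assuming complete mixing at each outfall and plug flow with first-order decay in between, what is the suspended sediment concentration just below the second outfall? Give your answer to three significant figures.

Conservation of mass: C = (76.40·28.00 + 14.40·82.80) / 90.80 = 3332/90.80 = 36.69 mg/L; combined flow 90.80 m³/s.
After decay, C = 36.69 × e^(−kt) = 36.69 × 0.3047 = 11.18 mg/L.
At the second outfall, C = (90.80·11.18 + 4.780·368.0) / (90.80 + 4.780) = 29.03 mg/L.

29.0 mg/L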